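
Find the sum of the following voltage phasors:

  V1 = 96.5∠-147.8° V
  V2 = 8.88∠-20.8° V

Step 1 — Convert each phasor to rectangular form:
  V1 = 96.5·(cos(-147.8°) + j·sin(-147.8°)) = -81.66 - j51.42 V
  V2 = 8.88·(cos(-20.8°) + j·sin(-20.8°)) = 8.301 - j3.153 V
Step 2 — Sum components: V_total = -73.36 - j54.58 V.
Step 3 — Convert to polar: |V_total| = 91.43 V, ∠V_total = -143.4°.

V_total = 91.43∠-143.4° V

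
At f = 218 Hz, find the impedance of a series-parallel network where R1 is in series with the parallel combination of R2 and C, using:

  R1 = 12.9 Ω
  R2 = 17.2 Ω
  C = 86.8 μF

Step 1 — Angular frequency: ω = 2π·f = 2π·218 = 1370 rad/s.
Step 2 — Component impedances:
  R1: Z = R = 12.9 Ω
  R2: Z = R = 17.2 Ω
  C: Z = 1/(jωC) = -j/(ω·C) = 0 - j8.411 Ω
Step 3 — Parallel branch: R2 || C = 1/(1/R2 + 1/C) = 3.319 - j6.788 Ω.
Step 4 — Series with R1: Z_total = R1 + (R2 || C) = 16.22 - j6.788 Ω = 17.58∠-22.7° Ω.

Z = 16.22 - j6.788 Ω = 17.58∠-22.7° Ω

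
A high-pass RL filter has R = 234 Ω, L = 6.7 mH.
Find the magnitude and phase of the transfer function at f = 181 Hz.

Step 1 — Angular frequency: ω = 2π·181 = 1137 rad/s.
Step 2 — Transfer function: H(jω) = jωL/(R + jωL).
Step 3 — Numerator jωL = j·7.62; denominator R + jωL = 234 + j7.62.
Step 4 — H = 0.001059 + j0.03253.
Step 5 — Magnitude: |H| = 0.03255 (-29.8 dB); phase: φ = 88.1°.

|H| = 0.03255 (-29.8 dB), φ = 88.1°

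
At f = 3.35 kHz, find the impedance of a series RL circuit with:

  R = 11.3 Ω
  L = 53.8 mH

Step 1 — Angular frequency: ω = 2π·f = 2π·3350 = 2.105e+04 rad/s.
Step 2 — Component impedances:
  R: Z = R = 11.3 Ω
  L: Z = jωL = j·2.105e+04·0.0538 = 0 + j1132 Ω
Step 3 — Series combination: Z_total = R + L = 11.3 + j1132 Ω = 1132∠89.4° Ω.

Z = 11.3 + j1132 Ω = 1132∠89.4° Ω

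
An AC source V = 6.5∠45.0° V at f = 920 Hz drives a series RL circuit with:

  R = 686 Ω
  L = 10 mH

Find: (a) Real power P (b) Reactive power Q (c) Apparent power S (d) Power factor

Step 1 — Angular frequency: ω = 2π·f = 2π·920 = 5781 rad/s.
Step 2 — Component impedances:
  R: Z = R = 686 Ω
  L: Z = jωL = j·5781·0.01 = 0 + j57.81 Ω
Step 3 — Series combination: Z_total = R + L = 686 + j57.81 Ω = 688.4∠4.8° Ω.
Step 4 — Source phasor: V = 6.5∠45.0° V = 4.596 + j4.596 V.
Step 5 — Current: I = V / Z = 0.007213 + j0.006092 A = 0.009442∠40.2° A.
Step 6 — Complex power: S = V·I* = 0.06115 + j0.005153 VA.
Step 7 — Real power: P = Re(S) = 0.06115 W.
Step 8 — Reactive power: Q = Im(S) = 0.005153 VAR.
Step 9 — Apparent power: |S| = 0.06137 VA.
Step 10 — Power factor: PF = P/|S| = 0.9965 (lagging).

(a) P = 0.06115 W  (b) Q = 0.005153 VAR  (c) S = 0.06137 VA  (d) PF = 0.9965 (lagging)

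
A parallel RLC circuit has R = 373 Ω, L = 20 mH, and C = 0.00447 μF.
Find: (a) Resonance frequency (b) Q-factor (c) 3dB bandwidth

Step 1 — Resonance: ω₀ = 1/√(LC) = 1/√(0.02·4.47e-09) = 1.058e+05 rad/s.
Step 2 — f₀ = ω₀/(2π) = 1.683e+04 Hz.
Step 3 — Parallel Q: Q = R/(ω₀L) = 373/(1.058e+05·0.02) = 0.1763.
Step 4 — Bandwidth: Δω = ω₀/Q = 5.998e+05 rad/s; BW = Δω/(2π) = 9.546e+04 Hz.

(a) f₀ = 1.683e+04 Hz  (b) Q = 0.1763  (c) BW = 9.546e+04 Hz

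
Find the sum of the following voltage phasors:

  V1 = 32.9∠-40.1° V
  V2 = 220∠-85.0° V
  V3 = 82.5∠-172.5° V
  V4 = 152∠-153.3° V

Step 1 — Convert each phasor to rectangular form:
  V1 = 32.9·(cos(-40.1°) + j·sin(-40.1°)) = 25.17 - j21.19 V
  V2 = 220·(cos(-85.0°) + j·sin(-85.0°)) = 19.17 - j219.2 V
  V3 = 82.5·(cos(-172.5°) + j·sin(-172.5°)) = -81.79 - j10.77 V
  V4 = 152·(cos(-153.3°) + j·sin(-153.3°)) = -135.8 - j68.3 V
Step 2 — Sum components: V_total = -173.2 - j319.4 V.
Step 3 — Convert to polar: |V_total| = 363.4 V, ∠V_total = -118.5°.

V_total = 363.4∠-118.5° V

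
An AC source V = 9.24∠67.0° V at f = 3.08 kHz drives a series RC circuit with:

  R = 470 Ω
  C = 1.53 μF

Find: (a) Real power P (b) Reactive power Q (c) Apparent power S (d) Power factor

Step 1 — Angular frequency: ω = 2π·f = 2π·3080 = 1.935e+04 rad/s.
Step 2 — Component impedances:
  R: Z = R = 470 Ω
  C: Z = 1/(jωC) = -j/(ω·C) = 0 - j33.77 Ω
Step 3 — Series combination: Z_total = R + C = 470 - j33.77 Ω = 471.2∠-4.1° Ω.
Step 4 — Source phasor: V = 9.24∠67.0° V = 3.61 + j8.505 V.
Step 5 — Current: I = V / Z = 0.006348 + j0.01855 A = 0.01961∠71.1° A.
Step 6 — Complex power: S = V·I* = 0.1807 - j0.01299 VA.
Step 7 — Real power: P = Re(S) = 0.1807 W.
Step 8 — Reactive power: Q = Im(S) = -0.01299 VAR.
Step 9 — Apparent power: |S| = 0.1812 VA.
Step 10 — Power factor: PF = P/|S| = 0.9974 (leading).

(a) P = 0.1807 W  (b) Q = -0.01299 VAR  (c) S = 0.1812 VA  (d) PF = 0.9974 (leading)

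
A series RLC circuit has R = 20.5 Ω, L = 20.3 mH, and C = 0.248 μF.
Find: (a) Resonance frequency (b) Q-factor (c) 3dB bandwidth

Step 1 — Resonance condition Im(Z)=0 gives ω₀ = 1/√(LC).
Step 2 — ω₀ = 1/√(0.0203·2.48e-07) = 1.409e+04 rad/s.
Step 3 — f₀ = ω₀/(2π) = 2243 Hz.
Step 4 — Series Q: Q = ω₀L/R = 1.409e+04·0.0203/20.5 = 13.96.
Step 5 — 3dB bandwidth: Δω = ω₀/Q = 1010 rad/s; BW = Δω/(2π) = 160.7 Hz.

(a) f₀ = 2243 Hz  (b) Q = 13.96  (c) BW = 160.7 Hz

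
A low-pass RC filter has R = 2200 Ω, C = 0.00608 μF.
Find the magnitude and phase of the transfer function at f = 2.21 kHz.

Step 1 — Angular frequency: ω = 2π·2210 = 1.389e+04 rad/s.
Step 2 — Transfer function: H(jω) = 1/(1 + jωRC).
Step 3 — Denominator: 1 + jωRC = 1 + j·1.389e+04·2200·6.08e-09 = 1 + j0.1857.
Step 4 — H = 0.9667 - j0.1795.
Step 5 — Magnitude: |H| = 0.9832 (-0.1 dB); phase: φ = -10.5°.

|H| = 0.9832 (-0.1 dB), φ = -10.5°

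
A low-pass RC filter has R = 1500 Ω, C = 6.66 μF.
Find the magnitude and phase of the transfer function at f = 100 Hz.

Step 1 — Angular frequency: ω = 2π·100 = 628.3 rad/s.
Step 2 — Transfer function: H(jω) = 1/(1 + jωRC).
Step 3 — Denominator: 1 + jωRC = 1 + j·628.3·1500·6.66e-06 = 1 + j6.277.
Step 4 — H = 0.02475 - j0.1554.
Step 5 — Magnitude: |H| = 0.1573 (-16.1 dB); phase: φ = -80.9°.

|H| = 0.1573 (-16.1 dB), φ = -80.9°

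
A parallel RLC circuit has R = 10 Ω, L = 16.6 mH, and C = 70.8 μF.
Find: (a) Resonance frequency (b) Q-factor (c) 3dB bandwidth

Step 1 — Resonance: ω₀ = 1/√(LC) = 1/√(0.0166·7.08e-05) = 922.4 rad/s.
Step 2 — f₀ = ω₀/(2π) = 146.8 Hz.
Step 3 — Parallel Q: Q = R/(ω₀L) = 10/(922.4·0.0166) = 0.6531.
Step 4 — Bandwidth: Δω = ω₀/Q = 1412 rad/s; BW = Δω/(2π) = 224.8 Hz.

(a) f₀ = 146.8 Hz  (b) Q = 0.6531  (c) BW = 224.8 Hz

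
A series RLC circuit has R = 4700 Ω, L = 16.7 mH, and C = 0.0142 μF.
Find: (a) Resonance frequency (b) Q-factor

Step 1 — Resonance condition Im(Z)=0 gives ω₀ = 1/√(LC).
Step 2 — ω₀ = 1/√(0.0167·1.42e-08) = 6.494e+04 rad/s.
Step 3 — f₀ = ω₀/(2π) = 1.034e+04 Hz.
Step 4 — Series Q: Q = ω₀L/R = 6.494e+04·0.0167/4700 = 0.2307.

(a) f₀ = 1.034e+04 Hz  (b) Q = 0.2307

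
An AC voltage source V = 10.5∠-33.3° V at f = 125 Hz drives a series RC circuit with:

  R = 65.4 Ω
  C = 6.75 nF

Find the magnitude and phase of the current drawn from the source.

Step 1 — Angular frequency: ω = 2π·f = 2π·125 = 785.4 rad/s.
Step 2 — Component impedances:
  R: Z = R = 65.4 Ω
  C: Z = 1/(jωC) = -j/(ω·C) = 0 - j1.886e+05 Ω
Step 3 — Series combination: Z_total = R + C = 65.4 - j1.886e+05 Ω = 1.886e+05∠-90.0° Ω.
Step 4 — Source phasor: V = 10.5∠-33.3° V = 8.776 - j5.765 V.
Step 5 — Ohm's law: I = V / Z_total = (8.776 - j5.765) / (65.4 - j1.886e+05) = 3.058e-05 + j4.651e-05 A.
Step 6 — Convert to polar: |I| = 5.567e-05 A, ∠I = 56.7°.

I = 5.567e-05∠56.7° A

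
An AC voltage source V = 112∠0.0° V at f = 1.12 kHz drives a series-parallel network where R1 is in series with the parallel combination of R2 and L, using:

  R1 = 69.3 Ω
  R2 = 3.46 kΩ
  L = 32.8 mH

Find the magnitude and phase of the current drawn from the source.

Step 1 — Angular frequency: ω = 2π·f = 2π·1120 = 7037 rad/s.
Step 2 — Component impedances:
  R1: Z = R = 69.3 Ω
  R2: Z = R = 3460 Ω
  L: Z = jωL = j·7037·0.0328 = 0 + j230.8 Ω
Step 3 — Parallel branch: R2 || L = 1/(1/R2 + 1/L) = 15.33 + j229.8 Ω.
Step 4 — Series with R1: Z_total = R1 + (R2 || L) = 84.63 + j229.8 Ω = 244.9∠69.8° Ω.
Step 5 — Source phasor: V = 112∠0.0° V = 112 V.
Step 6 — Ohm's law: I = V / Z_total = (112) / (84.63 + j229.8) = 0.1581 - j0.4292 A.
Step 7 — Convert to polar: |I| = 0.4574 A, ∠I = -69.8°.

I = 0.4574∠-69.8° A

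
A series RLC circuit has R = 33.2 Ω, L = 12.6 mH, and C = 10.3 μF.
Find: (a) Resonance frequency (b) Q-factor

Step 1 — Resonance condition Im(Z)=0 gives ω₀ = 1/√(LC).
Step 2 — ω₀ = 1/√(0.0126·1.03e-05) = 2776 rad/s.
Step 3 — f₀ = ω₀/(2π) = 441.8 Hz.
Step 4 — Series Q: Q = ω₀L/R = 2776·0.0126/33.2 = 1.053.

(a) f₀ = 441.8 Hz  (b) Q = 1.053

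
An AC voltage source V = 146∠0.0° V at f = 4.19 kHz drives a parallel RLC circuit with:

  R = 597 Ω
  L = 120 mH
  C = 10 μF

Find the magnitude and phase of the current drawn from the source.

Step 1 — Angular frequency: ω = 2π·f = 2π·4190 = 2.633e+04 rad/s.
Step 2 — Component impedances:
  R: Z = R = 597 Ω
  L: Z = jωL = j·2.633e+04·0.12 = 0 + j3159 Ω
  C: Z = 1/(jωC) = -j/(ω·C) = 0 - j3.798 Ω
Step 3 — Parallel combination: 1/Z_total = 1/R + 1/L + 1/C; Z_total = 0.02423 - j3.803 Ω = 3.803∠-89.6° Ω.
Step 4 — Source phasor: V = 146∠0.0° V = 146 V.
Step 5 — Ohm's law: I = V / Z_total = (146) / (0.02423 - j3.803) = 0.2446 + j38.39 A.
Step 6 — Convert to polar: |I| = 38.39 A, ∠I = 89.6°.

I = 38.39∠89.6° A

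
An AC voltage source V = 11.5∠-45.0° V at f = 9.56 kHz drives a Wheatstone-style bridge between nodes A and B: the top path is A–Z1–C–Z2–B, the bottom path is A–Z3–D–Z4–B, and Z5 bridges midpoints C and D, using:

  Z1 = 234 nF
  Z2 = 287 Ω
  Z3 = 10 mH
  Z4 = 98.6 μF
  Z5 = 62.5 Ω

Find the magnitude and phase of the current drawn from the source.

Step 1 — Angular frequency: ω = 2π·f = 2π·9560 = 6.007e+04 rad/s.
Step 2 — Component impedances:
  Z1: Z = 1/(jωC) = -j/(ω·C) = 0 - j71.15 Ω
  Z2: Z = R = 287 Ω
  Z3: Z = jωL = j·6.007e+04·0.01 = 0 + j600.7 Ω
  Z4: Z = 1/(jωC) = -j/(ω·C) = 0 - j0.1688 Ω
  Z5: Z = R = 62.5 Ω
Step 3 — Bridge requires nodal analysis (the Z5 bridge couples midpoints C and D, so the two paths cannot be reduced to a simple series/parallel combination). Setting node B to ground and injecting 1 A at node A, the 3-node admittance system at A, C, D solves to V_A = Z_AB = 65.42 - j74.47 Ω = 99.13∠-48.7° Ω.
Step 4 — Source phasor: V = 11.5∠-45.0° V = 8.132 - j8.132 V.
Step 5 — Ohm's law: I = V / Z_total = (8.132 - j8.132) / (65.42 - j74.47) = 0.1158 + j0.007489 A.
Step 6 — Convert to polar: |I| = 0.116 A, ∠I = 3.7°.

I = 0.116∠3.7° A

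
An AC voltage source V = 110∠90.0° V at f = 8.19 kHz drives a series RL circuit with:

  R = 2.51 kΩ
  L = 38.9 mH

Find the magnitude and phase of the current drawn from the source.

Step 1 — Angular frequency: ω = 2π·f = 2π·8190 = 5.146e+04 rad/s.
Step 2 — Component impedances:
  R: Z = R = 2510 Ω
  L: Z = jωL = j·5.146e+04·0.0389 = 0 + j2002 Ω
Step 3 — Series combination: Z_total = R + L = 2510 + j2002 Ω = 3210∠38.6° Ω.
Step 4 — Source phasor: V = 110∠90.0° V = 0 + j110 V.
Step 5 — Ohm's law: I = V / Z_total = (0 + j110) / (2510 + j2002) = 0.02136 + j0.02679 A.
Step 6 — Convert to polar: |I| = 0.03426 A, ∠I = 51.4°.

I = 0.03426∠51.4° A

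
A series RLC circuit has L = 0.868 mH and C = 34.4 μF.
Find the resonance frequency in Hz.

Step 1 — Resonance condition Im(Z)=0 gives ω₀ = 1/√(LC).
Step 2 — ω₀ = 1/√(0.000868·3.44e-05) = 5787 rad/s.
Step 3 — f₀ = ω₀/(2π) = 921 Hz.

f₀ = 921 Hz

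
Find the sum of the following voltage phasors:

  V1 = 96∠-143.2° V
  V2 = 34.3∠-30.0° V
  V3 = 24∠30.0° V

Step 1 — Convert each phasor to rectangular form:
  V1 = 96·(cos(-143.2°) + j·sin(-143.2°)) = -76.87 - j57.51 V
  V2 = 34.3·(cos(-30.0°) + j·sin(-30.0°)) = 29.7 - j17.15 V
  V3 = 24·(cos(30.0°) + j·sin(30.0°)) = 20.78 + j12 V
Step 2 — Sum components: V_total = -26.38 - j62.66 V.
Step 3 — Convert to polar: |V_total| = 67.98 V, ∠V_total = -112.8°.

V_total = 67.98∠-112.8° V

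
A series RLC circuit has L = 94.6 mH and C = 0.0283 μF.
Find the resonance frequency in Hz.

Step 1 — Resonance condition Im(Z)=0 gives ω₀ = 1/√(LC).
Step 2 — ω₀ = 1/√(0.0946·2.83e-08) = 1.933e+04 rad/s.
Step 3 — f₀ = ω₀/(2π) = 3076 Hz.

f₀ = 3076 Hz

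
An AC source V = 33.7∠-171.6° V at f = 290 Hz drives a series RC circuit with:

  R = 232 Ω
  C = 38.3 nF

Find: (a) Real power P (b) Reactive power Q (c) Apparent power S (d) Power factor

Step 1 — Angular frequency: ω = 2π·f = 2π·290 = 1822 rad/s.
Step 2 — Component impedances:
  R: Z = R = 232 Ω
  C: Z = 1/(jωC) = -j/(ω·C) = 0 - j1.433e+04 Ω
Step 3 — Series combination: Z_total = R + C = 232 - j1.433e+04 Ω = 1.433e+04∠-89.1° Ω.
Step 4 — Source phasor: V = 33.7∠-171.6° V = -33.34 - j4.923 V.
Step 5 — Current: I = V / Z = 0.0003058 - j0.002332 A = 0.002352∠-82.5° A.
Step 6 — Complex power: S = V·I* = 0.001283 - j0.07924 VA.
Step 7 — Real power: P = Re(S) = 0.001283 W.
Step 8 — Reactive power: Q = Im(S) = -0.07924 VAR.
Step 9 — Apparent power: |S| = 0.07925 VA.
Step 10 — Power factor: PF = P/|S| = 0.01619 (leading).

(a) P = 0.001283 W  (b) Q = -0.07924 VAR  (c) S = 0.07925 VA  (d) PF = 0.01619 (leading)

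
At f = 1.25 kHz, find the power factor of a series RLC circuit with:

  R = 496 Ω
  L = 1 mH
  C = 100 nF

Step 1 — Angular frequency: ω = 2π·f = 2π·1250 = 7854 rad/s.
Step 2 — Component impedances:
  R: Z = R = 496 Ω
  L: Z = jωL = j·7854·0.001 = 0 + j7.854 Ω
  C: Z = 1/(jωC) = -j/(ω·C) = 0 - j1273 Ω
Step 3 — Series combination: Z_total = R + L + C = 496 - j1265 Ω = 1359∠-68.6° Ω.
Step 4 — Power factor: PF = cos(φ) = Re(Z)/|Z| = 496/1359.1 = 0.3649.
Step 5 — Type: Im(Z) = -1265 ⇒ leading (phase φ = -68.6°).

PF = 0.3649 (leading, φ = -68.6°)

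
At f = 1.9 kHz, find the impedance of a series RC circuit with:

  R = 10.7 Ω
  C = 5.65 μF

Step 1 — Angular frequency: ω = 2π·f = 2π·1900 = 1.194e+04 rad/s.
Step 2 — Component impedances:
  R: Z = R = 10.7 Ω
  C: Z = 1/(jωC) = -j/(ω·C) = 0 - j14.83 Ω
Step 3 — Series combination: Z_total = R + C = 10.7 - j14.83 Ω = 18.28∠-54.2° Ω.

Z = 10.7 - j14.83 Ω = 18.28∠-54.2° Ω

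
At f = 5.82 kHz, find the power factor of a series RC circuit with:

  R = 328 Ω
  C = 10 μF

Step 1 — Angular frequency: ω = 2π·f = 2π·5820 = 3.657e+04 rad/s.
Step 2 — Component impedances:
  R: Z = R = 328 Ω
  C: Z = 1/(jωC) = -j/(ω·C) = 0 - j2.735 Ω
Step 3 — Series combination: Z_total = R + C = 328 - j2.735 Ω = 328∠-0.5° Ω.
Step 4 — Power factor: PF = cos(φ) = Re(Z)/|Z| = 328/328 = 1.
Step 5 — Type: Im(Z) = -2.735 ⇒ leading (phase φ = -0.5°).

PF = 1 (leading, φ = -0.5°)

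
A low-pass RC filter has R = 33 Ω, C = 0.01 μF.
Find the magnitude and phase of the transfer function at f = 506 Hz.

Step 1 — Angular frequency: ω = 2π·506 = 3179 rad/s.
Step 2 — Transfer function: H(jω) = 1/(1 + jωRC).
Step 3 — Denominator: 1 + jωRC = 1 + j·3179·33·1e-08 = 1 + j0.001049.
Step 4 — H = 1 - j0.001049.
Step 5 — Magnitude: |H| = 1 (-0.0 dB); phase: φ = -0.1°.

|H| = 1 (-0.0 dB), φ = -0.1°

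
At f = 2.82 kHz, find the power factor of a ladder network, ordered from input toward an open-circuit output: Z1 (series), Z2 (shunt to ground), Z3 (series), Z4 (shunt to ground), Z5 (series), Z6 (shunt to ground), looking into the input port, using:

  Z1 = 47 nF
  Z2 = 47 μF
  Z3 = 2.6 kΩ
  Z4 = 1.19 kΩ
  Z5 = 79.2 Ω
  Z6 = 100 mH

Step 1 — Angular frequency: ω = 2π·f = 2π·2820 = 1.772e+04 rad/s.
Step 2 — Component impedances:
  Z1: Z = 1/(jωC) = -j/(ω·C) = 0 - j1201 Ω
  Z2: Z = 1/(jωC) = -j/(ω·C) = 0 - j1.201 Ω
  Z3: Z = R = 2600 Ω
  Z4: Z = R = 1190 Ω
  Z5: Z = R = 79.2 Ω
  Z6: Z = jωL = j·1.772e+04·0.1 = 0 + j1772 Ω
Step 3 — Ladder network (open output): work backward from the far end, alternating series and parallel combinations. Z_in = 0.0004128 - j1202 Ω = 1202∠-90.0° Ω.
Step 4 — Power factor: PF = cos(φ) = Re(Z)/|Z| = 0.0004128/1202 = 3.434e-07.
Step 5 — Type: Im(Z) = -1202 ⇒ leading (phase φ = -90.0°).

PF = 3.434e-07 (leading, φ = -90.0°)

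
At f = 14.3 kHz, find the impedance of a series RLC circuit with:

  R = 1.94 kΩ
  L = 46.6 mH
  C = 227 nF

Step 1 — Angular frequency: ω = 2π·f = 2π·1.43e+04 = 8.985e+04 rad/s.
Step 2 — Component impedances:
  R: Z = R = 1940 Ω
  L: Z = jωL = j·8.985e+04·0.0466 = 0 + j4187 Ω
  C: Z = 1/(jωC) = -j/(ω·C) = 0 - j49.03 Ω
Step 3 — Series combination: Z_total = R + L + C = 1940 + j4138 Ω = 4570∠64.9° Ω.

Z = 1940 + j4138 Ω = 4570∠64.9° Ω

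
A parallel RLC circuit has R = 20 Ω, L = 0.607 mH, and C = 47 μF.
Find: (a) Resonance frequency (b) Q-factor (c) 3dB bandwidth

Step 1 — Resonance: ω₀ = 1/√(LC) = 1/√(0.000607·4.7e-05) = 5920 rad/s.
Step 2 — f₀ = ω₀/(2π) = 942.3 Hz.
Step 3 — Parallel Q: Q = R/(ω₀L) = 20/(5920·0.000607) = 5.565.
Step 4 — Bandwidth: Δω = ω₀/Q = 1064 rad/s; BW = Δω/(2π) = 169.3 Hz.

(a) f₀ = 942.3 Hz  (b) Q = 5.565  (c) BW = 169.3 Hz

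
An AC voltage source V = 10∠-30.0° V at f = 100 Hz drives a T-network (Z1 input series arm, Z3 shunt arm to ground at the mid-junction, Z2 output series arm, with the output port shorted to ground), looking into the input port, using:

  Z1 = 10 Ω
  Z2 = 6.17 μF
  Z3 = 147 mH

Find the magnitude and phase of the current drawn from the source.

Step 1 — Angular frequency: ω = 2π·f = 2π·100 = 628.3 rad/s.
Step 2 — Component impedances:
  Z1: Z = R = 10 Ω
  Z2: Z = 1/(jωC) = -j/(ω·C) = 0 - j257.9 Ω
  Z3: Z = jωL = j·628.3·0.147 = 0 + j92.36 Ω
Step 3 — With the output port shorted to ground, the output series arm Z2 runs from the junction to ground; the shunt arm Z3 also runs from the junction to ground. They appear in parallel: Z3 || Z2 = 0 + j143.9 Ω.
Step 4 — Series with input arm Z1: Z_in = Z1 + (Z3 || Z2) = 10 + j143.9 Ω = 144.2∠86.0° Ω.
Step 5 — Source phasor: V = 10∠-30.0° V = 8.66 - j5 V.
Step 6 — Ohm's law: I = V / Z_total = (8.66 - j5) / (10 + j143.9) = -0.03042 - j0.0623 A.
Step 7 — Convert to polar: |I| = 0.06933 A, ∠I = -116.0°.

I = 0.06933∠-116.0° A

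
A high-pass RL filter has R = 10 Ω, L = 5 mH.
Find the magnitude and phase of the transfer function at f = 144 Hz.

Step 1 — Angular frequency: ω = 2π·144 = 904.8 rad/s.
Step 2 — Transfer function: H(jω) = jωL/(R + jωL).
Step 3 — Numerator jωL = j·4.524; denominator R + jωL = 10 + j4.524.
Step 4 — H = 0.1699 + j0.3755.
Step 5 — Magnitude: |H| = 0.4122 (-7.7 dB); phase: φ = 65.7°.

|H| = 0.4122 (-7.7 dB), φ = 65.7°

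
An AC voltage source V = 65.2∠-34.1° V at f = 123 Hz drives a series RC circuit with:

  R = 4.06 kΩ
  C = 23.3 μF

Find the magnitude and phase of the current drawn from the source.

Step 1 — Angular frequency: ω = 2π·f = 2π·123 = 772.8 rad/s.
Step 2 — Component impedances:
  R: Z = R = 4060 Ω
  C: Z = 1/(jωC) = -j/(ω·C) = 0 - j55.53 Ω
Step 3 — Series combination: Z_total = R + C = 4060 - j55.53 Ω = 4060∠-0.8° Ω.
Step 4 — Source phasor: V = 65.2∠-34.1° V = 53.99 - j36.55 V.
Step 5 — Ohm's law: I = V / Z_total = (53.99 - j36.55) / (4060 - j55.53) = 0.01342 - j0.00882 A.
Step 6 — Convert to polar: |I| = 0.01606 A, ∠I = -33.3°.

I = 0.01606∠-33.3° A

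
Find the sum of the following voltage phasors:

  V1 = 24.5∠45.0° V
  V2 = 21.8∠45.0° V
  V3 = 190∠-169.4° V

Step 1 — Convert each phasor to rectangular form:
  V1 = 24.5·(cos(45.0°) + j·sin(45.0°)) = 17.32 + j17.32 V
  V2 = 21.8·(cos(45.0°) + j·sin(45.0°)) = 15.41 + j15.41 V
  V3 = 190·(cos(-169.4°) + j·sin(-169.4°)) = -186.8 - j34.95 V
Step 2 — Sum components: V_total = -154 - j2.212 V.
Step 3 — Convert to polar: |V_total| = 154 V, ∠V_total = -179.2°.

V_total = 154∠-179.2° V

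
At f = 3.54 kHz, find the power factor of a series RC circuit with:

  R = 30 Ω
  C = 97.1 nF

Step 1 — Angular frequency: ω = 2π·f = 2π·3540 = 2.224e+04 rad/s.
Step 2 — Component impedances:
  R: Z = R = 30 Ω
  C: Z = 1/(jωC) = -j/(ω·C) = 0 - j463 Ω
Step 3 — Series combination: Z_total = R + C = 30 - j463 Ω = 464∠-86.3° Ω.
Step 4 — Power factor: PF = cos(φ) = Re(Z)/|Z| = 30/464 = 0.06466.
Step 5 — Type: Im(Z) = -463 ⇒ leading (phase φ = -86.3°).

PF = 0.06466 (leading, φ = -86.3°)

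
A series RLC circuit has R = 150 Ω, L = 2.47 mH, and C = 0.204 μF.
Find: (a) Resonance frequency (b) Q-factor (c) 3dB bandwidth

Step 1 — Resonance: ω₀ = 1/√(LC) = 1/√(0.00247·2.04e-07) = 4.455e+04 rad/s.
Step 2 — f₀ = ω₀/(2π) = 7090 Hz.
Step 3 — Series Q: Q = ω₀L/R = 4.455e+04·0.00247/150 = 0.7336.
Step 4 — Bandwidth: Δω = ω₀/Q = 6.073e+04 rad/s; BW = Δω/(2π) = 9665 Hz.

(a) f₀ = 7090 Hz  (b) Q = 0.7336  (c) BW = 9665 Hz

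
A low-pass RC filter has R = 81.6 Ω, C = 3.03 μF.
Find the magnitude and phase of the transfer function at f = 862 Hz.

Step 1 — Angular frequency: ω = 2π·862 = 5416 rad/s.
Step 2 — Transfer function: H(jω) = 1/(1 + jωRC).
Step 3 — Denominator: 1 + jωRC = 1 + j·5416·81.6·3.03e-06 = 1 + j1.339.
Step 4 — H = 0.358 - j0.4794.
Step 5 — Magnitude: |H| = 0.5983 (-4.5 dB); phase: φ = -53.2°.

|H| = 0.5983 (-4.5 dB), φ = -53.2°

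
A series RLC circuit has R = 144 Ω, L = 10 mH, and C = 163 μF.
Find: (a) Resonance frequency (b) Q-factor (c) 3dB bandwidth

Step 1 — Resonance condition Im(Z)=0 gives ω₀ = 1/√(LC).
Step 2 — ω₀ = 1/√(0.01·0.000163) = 783.3 rad/s.
Step 3 — f₀ = ω₀/(2π) = 124.7 Hz.
Step 4 — Series Q: Q = ω₀L/R = 783.3·0.01/144 = 0.05439.
Step 5 — 3dB bandwidth: Δω = ω₀/Q = 1.44e+04 rad/s; BW = Δω/(2π) = 2292 Hz.

(a) f₀ = 124.7 Hz  (b) Q = 0.05439  (c) BW = 2292 Hz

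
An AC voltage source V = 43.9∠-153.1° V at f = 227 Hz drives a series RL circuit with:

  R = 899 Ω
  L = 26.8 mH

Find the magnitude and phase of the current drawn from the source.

Step 1 — Angular frequency: ω = 2π·f = 2π·227 = 1426 rad/s.
Step 2 — Component impedances:
  R: Z = R = 899 Ω
  L: Z = jωL = j·1426·0.0268 = 0 + j38.22 Ω
Step 3 — Series combination: Z_total = R + L = 899 + j38.22 Ω = 899.8∠2.4° Ω.
Step 4 — Source phasor: V = 43.9∠-153.1° V = -39.15 - j19.86 V.
Step 5 — Ohm's law: I = V / Z_total = (-39.15 - j19.86) / (899 + j38.22) = -0.04441 - j0.02021 A.
Step 6 — Convert to polar: |I| = 0.04879 A, ∠I = -155.5°.

I = 0.04879∠-155.5° A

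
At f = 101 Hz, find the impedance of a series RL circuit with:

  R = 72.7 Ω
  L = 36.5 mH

Step 1 — Angular frequency: ω = 2π·f = 2π·101 = 634.6 rad/s.
Step 2 — Component impedances:
  R: Z = R = 72.7 Ω
  L: Z = jωL = j·634.6·0.0365 = 0 + j23.16 Ω
Step 3 — Series combination: Z_total = R + L = 72.7 + j23.16 Ω = 76.3∠17.7° Ω.

Z = 72.7 + j23.16 Ω = 76.3∠17.7° Ω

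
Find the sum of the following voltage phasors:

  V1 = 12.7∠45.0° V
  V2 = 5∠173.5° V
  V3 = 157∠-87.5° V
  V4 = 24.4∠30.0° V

Step 1 — Convert each phasor to rectangular form:
  V1 = 12.7·(cos(45.0°) + j·sin(45.0°)) = 8.98 + j8.98 V
  V2 = 5·(cos(173.5°) + j·sin(173.5°)) = -4.968 + j0.566 V
  V3 = 157·(cos(-87.5°) + j·sin(-87.5°)) = 6.848 - j156.9 V
  V4 = 24.4·(cos(30.0°) + j·sin(30.0°)) = 21.13 + j12.2 V
Step 2 — Sum components: V_total = 31.99 - j135.1 V.
Step 3 — Convert to polar: |V_total| = 138.8 V, ∠V_total = -76.7°.

V_total = 138.8∠-76.7° V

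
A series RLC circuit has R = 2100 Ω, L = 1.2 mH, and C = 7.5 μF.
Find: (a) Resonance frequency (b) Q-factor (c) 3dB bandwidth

Step 1 — Resonance condition Im(Z)=0 gives ω₀ = 1/√(LC).
Step 2 — ω₀ = 1/√(0.0012·7.5e-06) = 1.054e+04 rad/s.
Step 3 — f₀ = ω₀/(2π) = 1678 Hz.
Step 4 — Series Q: Q = ω₀L/R = 1.054e+04·0.0012/2100 = 0.006023.
Step 5 — 3dB bandwidth: Δω = ω₀/Q = 1.75e+06 rad/s; BW = Δω/(2π) = 2.785e+05 Hz.

(a) f₀ = 1678 Hz  (b) Q = 0.006023  (c) BW = 2.785e+05 Hz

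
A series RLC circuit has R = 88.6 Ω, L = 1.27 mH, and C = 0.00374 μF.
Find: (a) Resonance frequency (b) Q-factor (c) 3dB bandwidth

Step 1 — Resonance condition Im(Z)=0 gives ω₀ = 1/√(LC).
Step 2 — ω₀ = 1/√(0.00127·3.74e-09) = 4.588e+05 rad/s.
Step 3 — f₀ = ω₀/(2π) = 7.303e+04 Hz.
Step 4 — Series Q: Q = ω₀L/R = 4.588e+05·0.00127/88.6 = 6.577.
Step 5 — 3dB bandwidth: Δω = ω₀/Q = 6.976e+04 rad/s; BW = Δω/(2π) = 1.11e+04 Hz.

(a) f₀ = 7.303e+04 Hz  (b) Q = 6.577  (c) BW = 1.11e+04 Hz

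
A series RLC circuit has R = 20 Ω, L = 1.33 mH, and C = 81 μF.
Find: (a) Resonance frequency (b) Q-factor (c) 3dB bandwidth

Step 1 — Resonance condition Im(Z)=0 gives ω₀ = 1/√(LC).
Step 2 — ω₀ = 1/√(0.00133·8.1e-05) = 3047 rad/s.
Step 3 — f₀ = ω₀/(2π) = 484.9 Hz.
Step 4 — Series Q: Q = ω₀L/R = 3047·0.00133/20 = 0.2026.
Step 5 — 3dB bandwidth: Δω = ω₀/Q = 1.504e+04 rad/s; BW = Δω/(2π) = 2393 Hz.

(a) f₀ = 484.9 Hz  (b) Q = 0.2026  (c) BW = 2393 Hz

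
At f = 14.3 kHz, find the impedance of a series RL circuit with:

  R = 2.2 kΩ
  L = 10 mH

Step 1 — Angular frequency: ω = 2π·f = 2π·1.43e+04 = 8.985e+04 rad/s.
Step 2 — Component impedances:
  R: Z = R = 2200 Ω
  L: Z = jωL = j·8.985e+04·0.01 = 0 + j898.5 Ω
Step 3 — Series combination: Z_total = R + L = 2200 + j898.5 Ω = 2376∠22.2° Ω.

Z = 2200 + j898.5 Ω = 2376∠22.2° Ω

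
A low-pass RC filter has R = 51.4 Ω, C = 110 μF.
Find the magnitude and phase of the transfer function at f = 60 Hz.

Step 1 — Angular frequency: ω = 2π·60 = 377 rad/s.
Step 2 — Transfer function: H(jω) = 1/(1 + jωRC).
Step 3 — Denominator: 1 + jωRC = 1 + j·377·51.4·0.00011 = 1 + j2.132.
Step 4 — H = 0.1804 - j0.3845.
Step 5 — Magnitude: |H| = 0.4247 (-7.4 dB); phase: φ = -64.9°.

|H| = 0.4247 (-7.4 dB), φ = -64.9°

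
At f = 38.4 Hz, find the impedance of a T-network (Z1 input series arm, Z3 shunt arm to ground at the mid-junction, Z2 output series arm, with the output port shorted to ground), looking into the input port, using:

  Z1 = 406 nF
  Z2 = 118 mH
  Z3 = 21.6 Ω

Step 1 — Angular frequency: ω = 2π·f = 2π·38.4 = 241.3 rad/s.
Step 2 — Component impedances:
  Z1: Z = 1/(jωC) = -j/(ω·C) = 0 - j1.021e+04 Ω
  Z2: Z = jωL = j·241.3·0.118 = 0 + j28.47 Ω
  Z3: Z = R = 21.6 Ω
Step 3 — With the output port shorted to ground, the output series arm Z2 runs from the junction to ground; the shunt arm Z3 also runs from the junction to ground. They appear in parallel: Z3 || Z2 = 13.71 + j10.4 Ω.
Step 4 — Series with input arm Z1: Z_in = Z1 + (Z3 || Z2) = 13.71 - j1.02e+04 Ω = 1.02e+04∠-89.9° Ω.

Z = 13.71 - j1.02e+04 Ω = 1.02e+04∠-89.9° Ω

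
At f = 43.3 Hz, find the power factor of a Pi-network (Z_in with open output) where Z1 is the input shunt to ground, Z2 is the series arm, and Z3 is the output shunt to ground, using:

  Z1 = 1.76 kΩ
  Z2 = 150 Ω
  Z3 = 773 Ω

Step 1 — Angular frequency: ω = 2π·f = 2π·43.3 = 272.1 rad/s.
Step 2 — Component impedances:
  Z1: Z = R = 1760 Ω
  Z2: Z = R = 150 Ω
  Z3: Z = R = 773 Ω
Step 3 — With open output, the series arm Z2 and the output shunt Z3 appear in series to ground: Z2 + Z3 = 923 Ω.
Step 4 — Parallel with input shunt Z1: Z_in = Z1 || (Z2 + Z3) = 605.5 Ω = 605.5∠0.0° Ω.
Step 5 — Power factor: PF = cos(φ) = Re(Z)/|Z| = 605.5/605.5 = 1.
Step 6 — Type: Im(Z) = 0 ⇒ unity (phase φ = 0.0°).

PF = 1 (unity, φ = 0.0°)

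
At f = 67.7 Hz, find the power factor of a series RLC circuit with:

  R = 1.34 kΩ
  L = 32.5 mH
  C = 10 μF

Step 1 — Angular frequency: ω = 2π·f = 2π·67.7 = 425.4 rad/s.
Step 2 — Component impedances:
  R: Z = R = 1340 Ω
  L: Z = jωL = j·425.4·0.0325 = 0 + j13.82 Ω
  C: Z = 1/(jωC) = -j/(ω·C) = 0 - j235.1 Ω
Step 3 — Series combination: Z_total = R + L + C = 1340 - j221.3 Ω = 1358∠-9.4° Ω.
Step 4 — Power factor: PF = cos(φ) = Re(Z)/|Z| = 1340/1358.14 = 0.9866.
Step 5 — Type: Im(Z) = -221.3 ⇒ leading (phase φ = -9.4°).

PF = 0.9866 (leading, φ = -9.4°)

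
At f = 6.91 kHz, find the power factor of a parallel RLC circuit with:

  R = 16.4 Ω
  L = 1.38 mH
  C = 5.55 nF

Step 1 — Angular frequency: ω = 2π·f = 2π·6910 = 4.342e+04 rad/s.
Step 2 — Component impedances:
  R: Z = R = 16.4 Ω
  L: Z = jωL = j·4.342e+04·0.00138 = 0 + j59.92 Ω
  C: Z = 1/(jωC) = -j/(ω·C) = 0 - j4150 Ω
Step 3 — Parallel combination: 1/Z_total = 1/R + 1/L + 1/C; Z_total = 15.29 + j4.124 Ω = 15.83∠15.1° Ω.
Step 4 — Power factor: PF = cos(φ) = Re(Z)/|Z| = 15.287/15.834 = 0.9655.
Step 5 — Type: Im(Z) = 4.124 ⇒ lagging (phase φ = 15.1°).

PF = 0.9655 (lagging, φ = 15.1°)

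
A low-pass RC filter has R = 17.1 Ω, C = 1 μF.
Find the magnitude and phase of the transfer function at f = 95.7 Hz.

Step 1 — Angular frequency: ω = 2π·95.7 = 601.3 rad/s.
Step 2 — Transfer function: H(jω) = 1/(1 + jωRC).
Step 3 — Denominator: 1 + jωRC = 1 + j·601.3·17.1·1e-06 = 1 + j0.01028.
Step 4 — H = 0.9999 - j0.01028.
Step 5 — Magnitude: |H| = 0.9999 (-0.0 dB); phase: φ = -0.6°.

|H| = 0.9999 (-0.0 dB), φ = -0.6°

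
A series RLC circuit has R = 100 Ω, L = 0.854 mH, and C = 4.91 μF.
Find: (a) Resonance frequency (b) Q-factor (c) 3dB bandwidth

Step 1 — Resonance: ω₀ = 1/√(LC) = 1/√(0.000854·4.91e-06) = 1.544e+04 rad/s.
Step 2 — f₀ = ω₀/(2π) = 2458 Hz.
Step 3 — Series Q: Q = ω₀L/R = 1.544e+04·0.000854/100 = 0.1319.
Step 4 — Bandwidth: Δω = ω₀/Q = 1.171e+05 rad/s; BW = Δω/(2π) = 1.864e+04 Hz.

(a) f₀ = 2458 Hz  (b) Q = 0.1319  (c) BW = 1.864e+04 Hz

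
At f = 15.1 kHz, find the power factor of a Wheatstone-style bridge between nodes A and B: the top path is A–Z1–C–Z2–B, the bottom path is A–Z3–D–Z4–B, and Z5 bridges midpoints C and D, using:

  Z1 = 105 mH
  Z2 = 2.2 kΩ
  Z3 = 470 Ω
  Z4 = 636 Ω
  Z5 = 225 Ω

Step 1 — Angular frequency: ω = 2π·f = 2π·1.51e+04 = 9.488e+04 rad/s.
Step 2 — Component impedances:
  Z1: Z = jωL = j·9.488e+04·0.105 = 0 + j9962 Ω
  Z2: Z = R = 2200 Ω
  Z3: Z = R = 470 Ω
  Z4: Z = R = 636 Ω
  Z5: Z = R = 225 Ω
Step 3 — Bridge requires nodal analysis (the Z5 bridge couples midpoints C and D, so the two paths cannot be reduced to a simple series/parallel combination). Setting node B to ground and injecting 1 A at node A, the 3-node admittance system at A, C, D solves to V_A = Z_AB = 972 + j26.68 Ω = 972.4∠1.6° Ω.
Step 4 — Power factor: PF = cos(φ) = Re(Z)/|Z| = 972/972.4 = 0.9996.
Step 5 — Type: Im(Z) = 26.68 ⇒ lagging (phase φ = 1.6°).

PF = 0.9996 (lagging, φ = 1.6°)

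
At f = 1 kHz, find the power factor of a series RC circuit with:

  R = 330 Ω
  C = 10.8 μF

Step 1 — Angular frequency: ω = 2π·f = 2π·1000 = 6283 rad/s.
Step 2 — Component impedances:
  R: Z = R = 330 Ω
  C: Z = 1/(jωC) = -j/(ω·C) = 0 - j14.74 Ω
Step 3 — Series combination: Z_total = R + C = 330 - j14.74 Ω = 330.3∠-2.6° Ω.
Step 4 — Power factor: PF = cos(φ) = Re(Z)/|Z| = 330/330.33 = 0.999.
Step 5 — Type: Im(Z) = -14.74 ⇒ leading (phase φ = -2.6°).

PF = 0.999 (leading, φ = -2.6°)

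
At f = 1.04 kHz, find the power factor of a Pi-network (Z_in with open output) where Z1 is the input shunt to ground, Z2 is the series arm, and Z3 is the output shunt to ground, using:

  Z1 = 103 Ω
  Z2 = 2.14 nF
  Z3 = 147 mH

Step 1 — Angular frequency: ω = 2π·f = 2π·1040 = 6535 rad/s.
Step 2 — Component impedances:
  Z1: Z = R = 103 Ω
  Z2: Z = 1/(jωC) = -j/(ω·C) = 0 - j7.151e+04 Ω
  Z3: Z = jωL = j·6535·0.147 = 0 + j960.6 Ω
Step 3 — With open output, the series arm Z2 and the output shunt Z3 appear in series to ground: Z2 + Z3 = 0 - j7.055e+04 Ω.
Step 4 — Parallel with input shunt Z1: Z_in = Z1 || (Z2 + Z3) = 103 - j0.1504 Ω = 103∠-0.1° Ω.
Step 5 — Power factor: PF = cos(φ) = Re(Z)/|Z| = 103/103 = 1.
Step 6 — Type: Im(Z) = -0.1504 ⇒ leading (phase φ = -0.1°).

PF = 1 (leading, φ = -0.1°)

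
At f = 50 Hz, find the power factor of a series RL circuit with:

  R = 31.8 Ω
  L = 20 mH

Step 1 — Angular frequency: ω = 2π·f = 2π·50 = 314.2 rad/s.
Step 2 — Component impedances:
  R: Z = R = 31.8 Ω
  L: Z = jωL = j·314.2·0.02 = 0 + j6.283 Ω
Step 3 — Series combination: Z_total = R + L = 31.8 + j6.283 Ω = 32.41∠11.2° Ω.
Step 4 — Power factor: PF = cos(φ) = Re(Z)/|Z| = 31.8/32.415 = 0.981.
Step 5 — Type: Im(Z) = 6.283 ⇒ lagging (phase φ = 11.2°).

PF = 0.981 (lagging, φ = 11.2°)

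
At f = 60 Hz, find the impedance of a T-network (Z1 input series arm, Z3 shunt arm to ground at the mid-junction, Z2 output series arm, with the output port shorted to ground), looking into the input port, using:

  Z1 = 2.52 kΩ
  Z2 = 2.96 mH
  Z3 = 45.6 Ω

Step 1 — Angular frequency: ω = 2π·f = 2π·60 = 377 rad/s.
Step 2 — Component impedances:
  Z1: Z = R = 2520 Ω
  Z2: Z = jωL = j·377·0.00296 = 0 + j1.116 Ω
  Z3: Z = R = 45.6 Ω
Step 3 — With the output port shorted to ground, the output series arm Z2 runs from the junction to ground; the shunt arm Z3 also runs from the junction to ground. They appear in parallel: Z3 || Z2 = 0.02729 + j1.115 Ω.
Step 4 — Series with input arm Z1: Z_in = Z1 + (Z3 || Z2) = 2520 + j1.115 Ω = 2520∠0.0° Ω.

Z = 2520 + j1.115 Ω = 2520∠0.0° Ω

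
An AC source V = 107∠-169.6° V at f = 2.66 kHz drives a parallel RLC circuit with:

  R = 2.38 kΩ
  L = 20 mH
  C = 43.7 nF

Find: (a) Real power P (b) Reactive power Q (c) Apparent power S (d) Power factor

Step 1 — Angular frequency: ω = 2π·f = 2π·2660 = 1.671e+04 rad/s.
Step 2 — Component impedances:
  R: Z = R = 2380 Ω
  L: Z = jωL = j·1.671e+04·0.02 = 0 + j334.3 Ω
  C: Z = 1/(jωC) = -j/(ω·C) = 0 - j1369 Ω
Step 3 — Parallel combination: 1/Z_total = 1/R + 1/L + 1/C; Z_total = 79.43 + j427.5 Ω = 434.8∠79.5° Ω.
Step 4 — Source phasor: V = 107∠-169.6° V = -105.2 - j19.32 V.
Step 5 — Current: I = V / Z = -0.0879 + j0.2299 A = 0.2461∠110.9° A.
Step 6 — Complex power: S = V·I* = 4.811 + j25.89 VA.
Step 7 — Real power: P = Re(S) = 4.811 W.
Step 8 — Reactive power: Q = Im(S) = 25.89 VAR.
Step 9 — Apparent power: |S| = 26.33 VA.
Step 10 — Power factor: PF = P/|S| = 0.1827 (lagging).

(a) P = 4.811 W  (b) Q = 25.89 VAR  (c) S = 26.33 VA  (d) PF = 0.1827 (lagging)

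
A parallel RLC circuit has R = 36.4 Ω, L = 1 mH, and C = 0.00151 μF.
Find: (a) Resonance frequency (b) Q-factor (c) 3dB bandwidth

Step 1 — Resonance: ω₀ = 1/√(LC) = 1/√(0.001·1.51e-09) = 8.138e+05 rad/s.
Step 2 — f₀ = ω₀/(2π) = 1.295e+05 Hz.
Step 3 — Parallel Q: Q = R/(ω₀L) = 36.4/(8.138e+05·0.001) = 0.04473.
Step 4 — Bandwidth: Δω = ω₀/Q = 1.819e+07 rad/s; BW = Δω/(2π) = 2.896e+06 Hz.

(a) f₀ = 1.295e+05 Hz  (b) Q = 0.04473  (c) BW = 2.896e+06 Hz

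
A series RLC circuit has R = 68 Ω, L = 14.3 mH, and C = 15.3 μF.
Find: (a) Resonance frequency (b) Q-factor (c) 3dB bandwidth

Step 1 — Resonance condition Im(Z)=0 gives ω₀ = 1/√(LC).
Step 2 — ω₀ = 1/√(0.0143·1.53e-05) = 2138 rad/s.
Step 3 — f₀ = ω₀/(2π) = 340.3 Hz.
Step 4 — Series Q: Q = ω₀L/R = 2138·0.0143/68 = 0.4496.
Step 5 — 3dB bandwidth: Δω = ω₀/Q = 4755 rad/s; BW = Δω/(2π) = 756.8 Hz.

(a) f₀ = 340.3 Hz  (b) Q = 0.4496  (c) BW = 756.8 Hz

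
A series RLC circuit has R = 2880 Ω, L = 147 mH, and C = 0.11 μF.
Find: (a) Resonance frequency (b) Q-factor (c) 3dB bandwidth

Step 1 — Resonance: ω₀ = 1/√(LC) = 1/√(0.147·1.1e-07) = 7864 rad/s.
Step 2 — f₀ = ω₀/(2π) = 1252 Hz.
Step 3 — Series Q: Q = ω₀L/R = 7864·0.147/2880 = 0.4014.
Step 4 — Bandwidth: Δω = ω₀/Q = 1.959e+04 rad/s; BW = Δω/(2π) = 3118 Hz.

(a) f₀ = 1252 Hz  (b) Q = 0.4014  (c) BW = 3118 Hz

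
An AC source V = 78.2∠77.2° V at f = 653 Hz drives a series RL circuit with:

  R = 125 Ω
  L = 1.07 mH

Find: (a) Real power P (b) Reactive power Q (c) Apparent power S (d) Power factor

Step 1 — Angular frequency: ω = 2π·f = 2π·653 = 4103 rad/s.
Step 2 — Component impedances:
  R: Z = R = 125 Ω
  L: Z = jωL = j·4103·0.00107 = 0 + j4.39 Ω
Step 3 — Series combination: Z_total = R + L = 125 + j4.39 Ω = 125.1∠2.0° Ω.
Step 4 — Source phasor: V = 78.2∠77.2° V = 17.33 + j76.26 V.
Step 5 — Current: I = V / Z = 0.1598 + j0.6044 A = 0.6252∠75.2° A.
Step 6 — Complex power: S = V·I* = 48.86 + j1.716 VA.
Step 7 — Real power: P = Re(S) = 48.86 W.
Step 8 — Reactive power: Q = Im(S) = 1.716 VAR.
Step 9 — Apparent power: |S| = 48.89 VA.
Step 10 — Power factor: PF = P/|S| = 0.9994 (lagging).

(a) P = 48.86 W  (b) Q = 1.716 VAR  (c) S = 48.89 VA  (d) PF = 0.9994 (lagging)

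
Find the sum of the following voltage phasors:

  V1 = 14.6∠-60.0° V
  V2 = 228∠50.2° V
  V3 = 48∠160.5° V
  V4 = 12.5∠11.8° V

Step 1 — Convert each phasor to rectangular form:
  V1 = 14.6·(cos(-60.0°) + j·sin(-60.0°)) = 7.3 - j12.64 V
  V2 = 228·(cos(50.2°) + j·sin(50.2°)) = 145.9 + j175.2 V
  V3 = 48·(cos(160.5°) + j·sin(160.5°)) = -45.25 + j16.02 V
  V4 = 12.5·(cos(11.8°) + j·sin(11.8°)) = 12.24 + j2.556 V
Step 2 — Sum components: V_total = 120.2 + j181.1 V.
Step 3 — Convert to polar: |V_total| = 217.4 V, ∠V_total = 56.4°.

V_total = 217.4∠56.4° V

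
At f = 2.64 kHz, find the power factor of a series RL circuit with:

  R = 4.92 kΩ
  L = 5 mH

Step 1 — Angular frequency: ω = 2π·f = 2π·2640 = 1.659e+04 rad/s.
Step 2 — Component impedances:
  R: Z = R = 4920 Ω
  L: Z = jωL = j·1.659e+04·0.005 = 0 + j82.94 Ω
Step 3 — Series combination: Z_total = R + L = 4920 + j82.94 Ω = 4921∠1.0° Ω.
Step 4 — Power factor: PF = cos(φ) = Re(Z)/|Z| = 4920/4920.7 = 0.9999.
Step 5 — Type: Im(Z) = 82.94 ⇒ lagging (phase φ = 1.0°).

PF = 0.9999 (lagging, φ = 1.0°)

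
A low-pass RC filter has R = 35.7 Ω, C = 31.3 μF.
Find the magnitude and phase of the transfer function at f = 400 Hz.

Step 1 — Angular frequency: ω = 2π·400 = 2513 rad/s.
Step 2 — Transfer function: H(jω) = 1/(1 + jωRC).
Step 3 — Denominator: 1 + jωRC = 1 + j·2513·35.7·3.13e-05 = 1 + j2.808.
Step 4 — H = 0.1125 - j0.316.
Step 5 — Magnitude: |H| = 0.3354 (-9.5 dB); phase: φ = -70.4°.

|H| = 0.3354 (-9.5 dB), φ = -70.4°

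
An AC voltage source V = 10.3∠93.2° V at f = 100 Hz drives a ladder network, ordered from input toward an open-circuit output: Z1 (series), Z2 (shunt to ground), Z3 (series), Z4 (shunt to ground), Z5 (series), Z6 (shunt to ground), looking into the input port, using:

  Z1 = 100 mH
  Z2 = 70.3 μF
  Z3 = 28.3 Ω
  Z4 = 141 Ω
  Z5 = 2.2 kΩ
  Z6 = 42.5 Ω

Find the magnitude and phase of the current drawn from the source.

Step 1 — Angular frequency: ω = 2π·f = 2π·100 = 628.3 rad/s.
Step 2 — Component impedances:
  Z1: Z = jωL = j·628.3·0.1 = 0 + j62.83 Ω
  Z2: Z = 1/(jωC) = -j/(ω·C) = 0 - j22.64 Ω
  Z3: Z = R = 28.3 Ω
  Z4: Z = R = 141 Ω
  Z5: Z = R = 2200 Ω
  Z6: Z = R = 42.5 Ω
Step 3 — Ladder network (open output): work backward from the far end, alternating series and parallel combinations. Z_in = 3.123 + j40.63 Ω = 40.75∠85.6° Ω.
Step 4 — Source phasor: V = 10.3∠93.2° V = -0.575 + j10.28 V.
Step 5 — Ohm's law: I = V / Z_total = (-0.575 + j10.28) / (3.123 + j40.63) = 0.2505 + j0.0334 A.
Step 6 — Convert to polar: |I| = 0.2528 A, ∠I = 7.6°.

I = 0.2528∠7.6° A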